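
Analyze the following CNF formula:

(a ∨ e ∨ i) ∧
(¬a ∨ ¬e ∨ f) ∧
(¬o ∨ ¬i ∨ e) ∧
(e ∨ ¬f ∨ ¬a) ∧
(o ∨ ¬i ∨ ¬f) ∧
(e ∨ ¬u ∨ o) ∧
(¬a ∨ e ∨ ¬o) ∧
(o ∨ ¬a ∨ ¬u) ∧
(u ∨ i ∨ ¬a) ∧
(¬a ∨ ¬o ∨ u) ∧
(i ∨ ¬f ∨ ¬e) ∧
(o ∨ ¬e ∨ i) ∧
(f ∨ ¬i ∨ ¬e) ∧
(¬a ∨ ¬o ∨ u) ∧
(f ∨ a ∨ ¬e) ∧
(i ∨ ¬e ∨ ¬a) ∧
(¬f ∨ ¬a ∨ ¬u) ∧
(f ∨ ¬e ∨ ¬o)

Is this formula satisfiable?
Yes

Yes, the formula is satisfiable.

One satisfying assignment is: i=True, a=False, o=False, u=False, e=False, f=False

Verification: With this assignment, all 18 clauses evaluate to true.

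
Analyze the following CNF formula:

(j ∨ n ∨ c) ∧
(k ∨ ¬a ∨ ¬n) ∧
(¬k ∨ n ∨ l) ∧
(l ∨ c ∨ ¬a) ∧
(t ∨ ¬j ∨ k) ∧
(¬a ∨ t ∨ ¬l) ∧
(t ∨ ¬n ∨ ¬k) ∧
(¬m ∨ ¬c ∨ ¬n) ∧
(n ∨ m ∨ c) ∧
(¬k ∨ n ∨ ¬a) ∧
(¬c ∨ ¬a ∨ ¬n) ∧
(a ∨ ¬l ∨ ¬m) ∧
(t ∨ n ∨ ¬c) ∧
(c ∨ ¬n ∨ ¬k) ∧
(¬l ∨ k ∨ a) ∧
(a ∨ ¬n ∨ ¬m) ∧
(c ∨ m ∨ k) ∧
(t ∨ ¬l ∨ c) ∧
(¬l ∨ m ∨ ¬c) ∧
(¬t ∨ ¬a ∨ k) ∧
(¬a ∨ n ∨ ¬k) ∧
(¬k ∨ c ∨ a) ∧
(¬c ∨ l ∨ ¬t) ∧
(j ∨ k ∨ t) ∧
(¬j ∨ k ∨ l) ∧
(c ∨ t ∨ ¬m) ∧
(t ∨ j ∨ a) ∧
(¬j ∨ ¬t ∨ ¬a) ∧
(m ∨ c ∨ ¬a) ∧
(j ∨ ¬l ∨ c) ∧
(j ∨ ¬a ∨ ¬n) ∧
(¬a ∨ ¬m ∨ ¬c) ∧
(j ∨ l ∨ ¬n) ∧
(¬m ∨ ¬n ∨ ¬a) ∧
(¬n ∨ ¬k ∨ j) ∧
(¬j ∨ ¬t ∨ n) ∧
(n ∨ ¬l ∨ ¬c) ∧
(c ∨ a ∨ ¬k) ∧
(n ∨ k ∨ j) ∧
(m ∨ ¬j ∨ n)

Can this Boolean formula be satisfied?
No

No, the formula is not satisfiable.

No assignment of truth values to the variables can make all 40 clauses true simultaneously.

The formula is UNSAT (unsatisfiable).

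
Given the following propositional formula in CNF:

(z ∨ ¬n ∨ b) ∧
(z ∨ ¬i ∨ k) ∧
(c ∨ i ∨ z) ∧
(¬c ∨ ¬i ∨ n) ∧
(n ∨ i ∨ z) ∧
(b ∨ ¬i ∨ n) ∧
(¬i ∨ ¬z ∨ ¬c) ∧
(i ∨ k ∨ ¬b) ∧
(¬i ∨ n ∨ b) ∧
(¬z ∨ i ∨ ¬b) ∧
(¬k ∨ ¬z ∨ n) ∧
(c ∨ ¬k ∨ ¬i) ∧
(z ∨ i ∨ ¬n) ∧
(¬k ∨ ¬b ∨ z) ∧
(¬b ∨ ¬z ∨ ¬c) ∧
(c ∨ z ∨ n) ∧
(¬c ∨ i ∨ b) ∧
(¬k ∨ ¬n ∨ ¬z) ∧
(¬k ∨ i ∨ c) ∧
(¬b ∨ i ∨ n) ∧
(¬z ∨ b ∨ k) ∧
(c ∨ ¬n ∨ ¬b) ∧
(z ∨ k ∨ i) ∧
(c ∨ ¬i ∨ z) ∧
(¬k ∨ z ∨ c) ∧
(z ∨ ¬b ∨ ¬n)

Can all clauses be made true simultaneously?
Yes

Yes, the formula is satisfiable.

One satisfying assignment is: b=True, c=False, k=False, n=False, z=True, i=True

Verification: With this assignment, all 26 clauses evaluate to true.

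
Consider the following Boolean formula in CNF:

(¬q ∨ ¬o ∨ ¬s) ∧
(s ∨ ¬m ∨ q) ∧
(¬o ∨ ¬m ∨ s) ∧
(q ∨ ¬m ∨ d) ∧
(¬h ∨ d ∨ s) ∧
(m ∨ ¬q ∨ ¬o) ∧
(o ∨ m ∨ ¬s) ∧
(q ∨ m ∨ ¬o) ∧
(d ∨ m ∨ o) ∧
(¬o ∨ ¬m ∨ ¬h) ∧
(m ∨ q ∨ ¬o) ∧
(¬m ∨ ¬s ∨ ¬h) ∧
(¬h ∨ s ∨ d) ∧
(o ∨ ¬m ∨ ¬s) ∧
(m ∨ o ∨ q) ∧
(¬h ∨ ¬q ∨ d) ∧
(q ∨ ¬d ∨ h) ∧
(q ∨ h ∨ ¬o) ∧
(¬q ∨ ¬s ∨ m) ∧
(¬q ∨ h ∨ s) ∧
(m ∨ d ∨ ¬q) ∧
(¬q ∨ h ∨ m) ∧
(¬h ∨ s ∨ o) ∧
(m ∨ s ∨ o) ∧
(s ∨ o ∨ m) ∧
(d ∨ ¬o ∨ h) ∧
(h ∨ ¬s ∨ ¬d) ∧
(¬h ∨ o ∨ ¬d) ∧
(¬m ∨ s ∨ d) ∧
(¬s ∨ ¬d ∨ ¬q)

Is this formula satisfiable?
No

No, the formula is not satisfiable.

No assignment of truth values to the variables can make all 30 clauses true simultaneously.

The formula is UNSAT (unsatisfiable).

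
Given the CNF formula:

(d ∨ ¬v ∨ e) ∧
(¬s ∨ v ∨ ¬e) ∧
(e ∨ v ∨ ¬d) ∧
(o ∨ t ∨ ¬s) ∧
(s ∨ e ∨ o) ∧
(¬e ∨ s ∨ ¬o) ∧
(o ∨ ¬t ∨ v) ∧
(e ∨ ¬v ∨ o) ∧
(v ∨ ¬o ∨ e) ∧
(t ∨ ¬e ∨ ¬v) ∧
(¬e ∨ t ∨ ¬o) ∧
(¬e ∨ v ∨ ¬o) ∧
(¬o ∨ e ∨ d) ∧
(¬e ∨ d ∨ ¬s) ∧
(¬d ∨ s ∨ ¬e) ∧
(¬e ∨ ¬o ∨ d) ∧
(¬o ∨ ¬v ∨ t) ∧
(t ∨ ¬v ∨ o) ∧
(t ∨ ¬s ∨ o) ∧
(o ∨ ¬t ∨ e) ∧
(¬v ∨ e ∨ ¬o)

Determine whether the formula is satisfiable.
Yes

Yes, the formula is satisfiable.

One satisfying assignment is: e=True, v=False, t=False, s=False, o=False, d=False

Verification: With this assignment, all 21 clauses evaluate to true.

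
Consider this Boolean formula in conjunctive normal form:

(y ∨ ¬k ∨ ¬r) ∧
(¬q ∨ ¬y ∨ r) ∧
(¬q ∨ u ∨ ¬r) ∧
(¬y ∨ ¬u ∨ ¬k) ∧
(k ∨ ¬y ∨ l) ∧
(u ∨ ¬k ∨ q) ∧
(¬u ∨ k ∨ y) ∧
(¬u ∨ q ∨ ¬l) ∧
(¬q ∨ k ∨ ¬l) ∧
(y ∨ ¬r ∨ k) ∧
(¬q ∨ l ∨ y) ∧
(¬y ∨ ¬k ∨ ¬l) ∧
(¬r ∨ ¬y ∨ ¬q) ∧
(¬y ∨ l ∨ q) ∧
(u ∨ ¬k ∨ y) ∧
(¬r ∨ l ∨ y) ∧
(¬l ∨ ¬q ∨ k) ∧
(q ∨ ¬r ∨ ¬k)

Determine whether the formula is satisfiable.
Yes

Yes, the formula is satisfiable.

One satisfying assignment is: r=False, k=False, y=False, l=False, q=False, u=False

Verification: With this assignment, all 18 clauses evaluate to true.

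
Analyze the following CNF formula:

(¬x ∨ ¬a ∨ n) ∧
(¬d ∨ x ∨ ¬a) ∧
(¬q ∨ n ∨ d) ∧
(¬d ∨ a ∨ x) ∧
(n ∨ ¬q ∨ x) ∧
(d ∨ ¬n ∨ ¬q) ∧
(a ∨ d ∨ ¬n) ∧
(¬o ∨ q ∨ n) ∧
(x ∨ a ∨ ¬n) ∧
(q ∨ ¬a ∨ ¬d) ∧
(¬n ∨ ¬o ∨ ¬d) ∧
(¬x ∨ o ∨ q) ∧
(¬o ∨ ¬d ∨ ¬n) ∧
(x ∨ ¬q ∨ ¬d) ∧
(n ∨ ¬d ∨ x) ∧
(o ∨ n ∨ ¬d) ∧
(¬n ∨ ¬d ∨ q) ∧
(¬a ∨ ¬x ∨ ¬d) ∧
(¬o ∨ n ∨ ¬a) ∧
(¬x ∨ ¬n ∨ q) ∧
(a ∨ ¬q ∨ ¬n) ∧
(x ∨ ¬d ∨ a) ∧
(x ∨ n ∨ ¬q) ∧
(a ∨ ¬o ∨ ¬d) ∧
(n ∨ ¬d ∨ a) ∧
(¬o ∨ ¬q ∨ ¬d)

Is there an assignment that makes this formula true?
Yes

Yes, the formula is satisfiable.

One satisfying assignment is: d=False, n=False, q=False, o=False, a=False, x=False

Verification: With this assignment, all 26 clauses evaluate to true.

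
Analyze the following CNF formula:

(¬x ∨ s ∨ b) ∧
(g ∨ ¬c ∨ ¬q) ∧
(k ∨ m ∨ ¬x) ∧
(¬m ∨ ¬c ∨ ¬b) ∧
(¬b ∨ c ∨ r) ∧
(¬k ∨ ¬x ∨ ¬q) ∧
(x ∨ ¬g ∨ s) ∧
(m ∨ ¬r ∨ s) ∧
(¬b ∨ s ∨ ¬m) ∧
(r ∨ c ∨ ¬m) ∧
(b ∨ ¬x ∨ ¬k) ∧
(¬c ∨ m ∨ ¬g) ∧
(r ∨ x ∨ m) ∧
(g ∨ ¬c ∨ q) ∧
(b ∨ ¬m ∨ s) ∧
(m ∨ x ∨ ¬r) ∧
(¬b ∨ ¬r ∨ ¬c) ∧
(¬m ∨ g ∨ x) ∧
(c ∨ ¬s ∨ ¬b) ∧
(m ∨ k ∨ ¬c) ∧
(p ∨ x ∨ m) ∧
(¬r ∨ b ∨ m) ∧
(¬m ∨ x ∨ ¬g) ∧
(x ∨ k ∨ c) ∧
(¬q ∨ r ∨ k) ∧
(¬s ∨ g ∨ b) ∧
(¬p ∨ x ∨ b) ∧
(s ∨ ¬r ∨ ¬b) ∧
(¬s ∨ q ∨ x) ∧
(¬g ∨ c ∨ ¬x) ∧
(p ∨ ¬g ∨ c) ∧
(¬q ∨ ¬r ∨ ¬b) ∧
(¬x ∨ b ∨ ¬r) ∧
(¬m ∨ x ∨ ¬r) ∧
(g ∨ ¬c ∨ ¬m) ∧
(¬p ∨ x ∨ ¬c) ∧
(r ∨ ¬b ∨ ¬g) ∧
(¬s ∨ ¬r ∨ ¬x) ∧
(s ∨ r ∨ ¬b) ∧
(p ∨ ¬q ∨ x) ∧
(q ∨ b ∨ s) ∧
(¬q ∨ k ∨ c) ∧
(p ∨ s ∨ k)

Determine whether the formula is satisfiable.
Yes

Yes, the formula is satisfiable.

One satisfying assignment is: r=False, x=True, g=True, p=True, s=True, b=False, m=True, c=True, q=False, k=False

Verification: With this assignment, all 43 clauses evaluate to true.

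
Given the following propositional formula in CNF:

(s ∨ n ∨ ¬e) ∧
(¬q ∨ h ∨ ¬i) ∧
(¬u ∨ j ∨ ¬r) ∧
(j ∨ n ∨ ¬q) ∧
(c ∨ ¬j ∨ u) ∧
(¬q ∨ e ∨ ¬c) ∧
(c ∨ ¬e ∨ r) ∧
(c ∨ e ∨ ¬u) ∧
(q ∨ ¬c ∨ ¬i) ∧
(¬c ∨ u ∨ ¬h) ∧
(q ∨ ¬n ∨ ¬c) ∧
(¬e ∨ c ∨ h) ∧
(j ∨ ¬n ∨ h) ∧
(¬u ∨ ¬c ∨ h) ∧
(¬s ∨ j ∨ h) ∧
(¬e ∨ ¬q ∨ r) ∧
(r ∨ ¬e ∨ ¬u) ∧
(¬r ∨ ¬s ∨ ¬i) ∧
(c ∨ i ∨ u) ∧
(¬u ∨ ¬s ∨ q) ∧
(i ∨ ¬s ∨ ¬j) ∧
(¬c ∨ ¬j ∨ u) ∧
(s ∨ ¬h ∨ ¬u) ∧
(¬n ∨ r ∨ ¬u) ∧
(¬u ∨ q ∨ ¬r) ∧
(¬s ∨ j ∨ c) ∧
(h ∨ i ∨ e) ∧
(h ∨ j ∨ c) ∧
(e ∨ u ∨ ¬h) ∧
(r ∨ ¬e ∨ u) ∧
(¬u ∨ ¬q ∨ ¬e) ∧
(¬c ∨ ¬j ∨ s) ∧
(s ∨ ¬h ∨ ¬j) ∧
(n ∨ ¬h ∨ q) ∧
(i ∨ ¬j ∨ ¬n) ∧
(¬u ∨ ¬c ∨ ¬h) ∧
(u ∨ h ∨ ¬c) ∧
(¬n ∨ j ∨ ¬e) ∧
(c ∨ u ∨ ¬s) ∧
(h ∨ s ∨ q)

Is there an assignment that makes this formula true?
No

No, the formula is not satisfiable.

No assignment of truth values to the variables can make all 40 clauses true simultaneously.

The formula is UNSAT (unsatisfiable).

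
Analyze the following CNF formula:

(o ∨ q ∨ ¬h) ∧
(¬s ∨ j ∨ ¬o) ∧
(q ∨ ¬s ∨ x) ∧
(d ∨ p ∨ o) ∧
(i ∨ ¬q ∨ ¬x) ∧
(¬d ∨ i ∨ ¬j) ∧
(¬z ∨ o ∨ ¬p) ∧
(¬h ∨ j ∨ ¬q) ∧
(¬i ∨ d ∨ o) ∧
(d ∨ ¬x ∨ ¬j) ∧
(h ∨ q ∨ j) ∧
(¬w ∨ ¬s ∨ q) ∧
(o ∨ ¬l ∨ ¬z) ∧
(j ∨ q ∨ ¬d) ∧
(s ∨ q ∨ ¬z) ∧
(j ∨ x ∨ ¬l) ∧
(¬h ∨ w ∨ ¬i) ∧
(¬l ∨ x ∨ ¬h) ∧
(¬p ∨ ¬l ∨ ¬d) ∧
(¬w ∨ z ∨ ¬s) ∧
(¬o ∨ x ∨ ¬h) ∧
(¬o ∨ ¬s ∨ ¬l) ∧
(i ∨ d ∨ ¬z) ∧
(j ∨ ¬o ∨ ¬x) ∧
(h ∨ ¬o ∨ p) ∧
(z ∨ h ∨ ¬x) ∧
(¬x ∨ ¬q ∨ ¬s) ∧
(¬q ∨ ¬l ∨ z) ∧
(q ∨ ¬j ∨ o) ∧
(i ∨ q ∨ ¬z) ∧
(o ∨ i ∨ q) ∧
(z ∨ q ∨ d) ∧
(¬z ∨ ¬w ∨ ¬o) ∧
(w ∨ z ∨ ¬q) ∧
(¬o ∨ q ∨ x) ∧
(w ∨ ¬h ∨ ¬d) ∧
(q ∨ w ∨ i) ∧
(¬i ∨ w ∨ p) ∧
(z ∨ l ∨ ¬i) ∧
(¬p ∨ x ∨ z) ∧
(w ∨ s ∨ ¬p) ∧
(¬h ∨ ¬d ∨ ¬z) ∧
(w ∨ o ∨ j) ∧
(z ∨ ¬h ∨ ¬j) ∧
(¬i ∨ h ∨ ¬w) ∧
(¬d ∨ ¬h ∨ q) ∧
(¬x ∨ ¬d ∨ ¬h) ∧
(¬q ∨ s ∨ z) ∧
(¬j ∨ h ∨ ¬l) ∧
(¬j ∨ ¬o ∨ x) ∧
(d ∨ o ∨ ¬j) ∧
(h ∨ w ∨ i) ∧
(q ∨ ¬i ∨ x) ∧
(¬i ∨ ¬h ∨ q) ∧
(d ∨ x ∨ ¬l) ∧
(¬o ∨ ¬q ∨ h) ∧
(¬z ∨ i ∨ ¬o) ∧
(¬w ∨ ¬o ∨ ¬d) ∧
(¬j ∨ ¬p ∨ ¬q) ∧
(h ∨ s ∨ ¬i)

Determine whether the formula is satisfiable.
Yes

Yes, the formula is satisfiable.

One satisfying assignment is: i=True, p=True, d=True, h=False, x=True, q=False, z=True, s=True, l=False, o=True, w=False, j=True

Verification: With this assignment, all 60 clauses evaluate to true.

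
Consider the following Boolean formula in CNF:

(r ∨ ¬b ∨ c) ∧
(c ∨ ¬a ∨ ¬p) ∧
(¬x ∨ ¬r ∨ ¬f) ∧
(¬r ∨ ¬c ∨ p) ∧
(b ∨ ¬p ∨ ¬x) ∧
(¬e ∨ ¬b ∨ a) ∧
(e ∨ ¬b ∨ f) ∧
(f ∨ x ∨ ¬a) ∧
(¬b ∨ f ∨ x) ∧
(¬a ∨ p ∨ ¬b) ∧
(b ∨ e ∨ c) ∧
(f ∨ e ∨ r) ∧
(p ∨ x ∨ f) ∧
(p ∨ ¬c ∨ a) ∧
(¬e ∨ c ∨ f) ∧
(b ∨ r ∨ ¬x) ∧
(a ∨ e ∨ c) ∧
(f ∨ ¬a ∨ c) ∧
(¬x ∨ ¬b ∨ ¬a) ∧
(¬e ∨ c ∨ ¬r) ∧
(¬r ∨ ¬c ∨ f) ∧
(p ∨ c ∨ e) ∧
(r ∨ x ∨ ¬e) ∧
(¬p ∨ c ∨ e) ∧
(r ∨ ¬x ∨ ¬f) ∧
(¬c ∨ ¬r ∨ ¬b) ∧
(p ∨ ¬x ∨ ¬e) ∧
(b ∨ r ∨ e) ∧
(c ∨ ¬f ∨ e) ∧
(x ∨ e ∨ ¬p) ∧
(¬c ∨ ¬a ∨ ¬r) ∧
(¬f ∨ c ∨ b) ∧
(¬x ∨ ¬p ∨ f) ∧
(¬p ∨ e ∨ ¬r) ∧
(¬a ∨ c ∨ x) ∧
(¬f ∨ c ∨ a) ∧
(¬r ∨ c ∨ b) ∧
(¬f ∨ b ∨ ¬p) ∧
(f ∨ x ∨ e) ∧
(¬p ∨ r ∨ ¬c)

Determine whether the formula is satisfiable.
No

No, the formula is not satisfiable.

No assignment of truth values to the variables can make all 40 clauses true simultaneously.

The formula is UNSAT (unsatisfiable).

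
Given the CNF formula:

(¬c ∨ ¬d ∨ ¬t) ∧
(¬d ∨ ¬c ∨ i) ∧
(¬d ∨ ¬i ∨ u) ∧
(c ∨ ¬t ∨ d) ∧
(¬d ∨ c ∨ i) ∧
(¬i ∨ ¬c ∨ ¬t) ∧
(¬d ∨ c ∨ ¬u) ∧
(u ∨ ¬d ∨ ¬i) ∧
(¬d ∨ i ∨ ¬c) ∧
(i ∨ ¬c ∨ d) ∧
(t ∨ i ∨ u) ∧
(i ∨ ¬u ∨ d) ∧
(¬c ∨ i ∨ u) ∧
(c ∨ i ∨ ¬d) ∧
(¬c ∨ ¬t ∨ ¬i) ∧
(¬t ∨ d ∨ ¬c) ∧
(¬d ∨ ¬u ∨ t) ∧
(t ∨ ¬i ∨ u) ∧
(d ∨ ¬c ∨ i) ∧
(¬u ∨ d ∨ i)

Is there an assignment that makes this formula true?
Yes

Yes, the formula is satisfiable.

One satisfying assignment is: c=False, d=False, t=False, u=True, i=True

Verification: With this assignment, all 20 clauses evaluate to true.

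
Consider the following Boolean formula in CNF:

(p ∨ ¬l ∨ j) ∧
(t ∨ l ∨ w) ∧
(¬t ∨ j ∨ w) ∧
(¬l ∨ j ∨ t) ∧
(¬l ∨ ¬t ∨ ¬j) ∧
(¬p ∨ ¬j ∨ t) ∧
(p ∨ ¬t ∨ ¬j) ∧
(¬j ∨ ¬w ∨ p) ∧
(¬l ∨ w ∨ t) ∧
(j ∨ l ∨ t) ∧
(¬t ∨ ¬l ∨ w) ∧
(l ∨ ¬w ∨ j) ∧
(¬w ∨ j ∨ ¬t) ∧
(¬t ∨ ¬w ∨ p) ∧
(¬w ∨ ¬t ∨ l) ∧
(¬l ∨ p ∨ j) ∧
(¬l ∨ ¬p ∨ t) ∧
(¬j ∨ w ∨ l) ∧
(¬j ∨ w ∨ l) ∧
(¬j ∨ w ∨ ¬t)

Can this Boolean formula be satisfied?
No

No, the formula is not satisfiable.

No assignment of truth values to the variables can make all 20 clauses true simultaneously.

The formula is UNSAT (unsatisfiable).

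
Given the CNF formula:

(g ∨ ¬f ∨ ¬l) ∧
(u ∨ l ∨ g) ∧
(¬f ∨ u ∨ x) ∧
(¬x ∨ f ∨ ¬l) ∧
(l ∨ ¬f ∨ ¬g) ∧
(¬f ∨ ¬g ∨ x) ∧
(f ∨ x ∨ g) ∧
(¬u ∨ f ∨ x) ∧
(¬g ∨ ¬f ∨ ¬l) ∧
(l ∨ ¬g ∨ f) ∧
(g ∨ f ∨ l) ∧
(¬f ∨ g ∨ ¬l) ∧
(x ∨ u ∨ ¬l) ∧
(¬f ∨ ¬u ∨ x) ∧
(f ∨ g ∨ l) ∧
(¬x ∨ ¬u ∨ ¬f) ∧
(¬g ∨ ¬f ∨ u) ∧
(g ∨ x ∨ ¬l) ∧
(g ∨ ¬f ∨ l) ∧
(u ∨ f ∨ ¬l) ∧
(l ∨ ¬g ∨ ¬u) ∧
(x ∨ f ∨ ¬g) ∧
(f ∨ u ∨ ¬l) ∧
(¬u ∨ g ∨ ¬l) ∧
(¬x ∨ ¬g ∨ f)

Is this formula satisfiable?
No

No, the formula is not satisfiable.

No assignment of truth values to the variables can make all 25 clauses true simultaneously.

The formula is UNSAT (unsatisfiable).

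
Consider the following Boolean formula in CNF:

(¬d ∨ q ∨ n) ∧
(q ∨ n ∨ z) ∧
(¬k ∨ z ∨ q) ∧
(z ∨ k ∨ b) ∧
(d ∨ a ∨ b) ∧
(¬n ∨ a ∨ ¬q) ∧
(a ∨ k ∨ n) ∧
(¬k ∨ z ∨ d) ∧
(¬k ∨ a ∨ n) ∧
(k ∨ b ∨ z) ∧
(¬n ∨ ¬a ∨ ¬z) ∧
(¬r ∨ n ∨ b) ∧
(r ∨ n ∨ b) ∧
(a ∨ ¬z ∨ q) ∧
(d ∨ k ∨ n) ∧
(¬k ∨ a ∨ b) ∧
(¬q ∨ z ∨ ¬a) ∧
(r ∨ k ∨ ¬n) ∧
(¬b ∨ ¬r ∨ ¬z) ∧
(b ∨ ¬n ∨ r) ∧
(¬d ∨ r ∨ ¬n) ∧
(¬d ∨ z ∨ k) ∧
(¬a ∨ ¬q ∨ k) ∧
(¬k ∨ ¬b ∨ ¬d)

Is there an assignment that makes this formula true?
Yes

Yes, the formula is satisfiable.

One satisfying assignment is: z=True, r=False, b=True, n=False, k=True, q=False, d=False, a=True

Verification: With this assignment, all 24 clauses evaluate to true.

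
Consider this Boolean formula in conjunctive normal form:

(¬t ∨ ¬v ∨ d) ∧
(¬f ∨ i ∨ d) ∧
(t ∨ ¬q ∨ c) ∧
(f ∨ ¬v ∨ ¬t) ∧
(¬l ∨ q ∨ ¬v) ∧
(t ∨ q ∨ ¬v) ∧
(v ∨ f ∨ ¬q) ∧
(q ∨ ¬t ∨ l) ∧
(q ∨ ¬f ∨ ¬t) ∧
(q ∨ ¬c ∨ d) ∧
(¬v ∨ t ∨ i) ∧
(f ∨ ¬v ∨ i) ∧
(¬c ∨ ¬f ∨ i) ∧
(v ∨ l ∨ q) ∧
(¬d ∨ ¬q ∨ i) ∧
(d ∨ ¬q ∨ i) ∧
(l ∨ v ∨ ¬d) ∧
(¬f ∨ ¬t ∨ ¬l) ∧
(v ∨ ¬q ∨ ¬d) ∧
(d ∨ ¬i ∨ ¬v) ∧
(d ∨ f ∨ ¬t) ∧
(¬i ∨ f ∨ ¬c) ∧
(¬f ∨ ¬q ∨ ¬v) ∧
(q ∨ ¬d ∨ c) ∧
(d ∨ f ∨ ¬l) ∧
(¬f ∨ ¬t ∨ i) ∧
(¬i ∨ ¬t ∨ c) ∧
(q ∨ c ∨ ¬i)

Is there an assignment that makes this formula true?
Yes

Yes, the formula is satisfiable.

One satisfying assignment is: l=True, q=False, f=False, t=False, c=True, d=True, i=False, v=False

Verification: With this assignment, all 28 clauses evaluate to true.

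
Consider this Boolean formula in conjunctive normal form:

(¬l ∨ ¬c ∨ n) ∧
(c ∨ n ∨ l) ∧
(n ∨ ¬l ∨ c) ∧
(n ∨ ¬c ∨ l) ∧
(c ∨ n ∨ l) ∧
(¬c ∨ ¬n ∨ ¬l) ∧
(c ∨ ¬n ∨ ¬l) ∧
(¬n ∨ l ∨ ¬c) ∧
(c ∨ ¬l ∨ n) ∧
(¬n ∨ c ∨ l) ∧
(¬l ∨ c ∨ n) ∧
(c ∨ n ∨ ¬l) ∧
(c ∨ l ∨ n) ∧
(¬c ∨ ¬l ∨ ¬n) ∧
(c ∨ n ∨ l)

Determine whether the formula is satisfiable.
No

No, the formula is not satisfiable.

No assignment of truth values to the variables can make all 15 clauses true simultaneously.

The formula is UNSAT (unsatisfiable).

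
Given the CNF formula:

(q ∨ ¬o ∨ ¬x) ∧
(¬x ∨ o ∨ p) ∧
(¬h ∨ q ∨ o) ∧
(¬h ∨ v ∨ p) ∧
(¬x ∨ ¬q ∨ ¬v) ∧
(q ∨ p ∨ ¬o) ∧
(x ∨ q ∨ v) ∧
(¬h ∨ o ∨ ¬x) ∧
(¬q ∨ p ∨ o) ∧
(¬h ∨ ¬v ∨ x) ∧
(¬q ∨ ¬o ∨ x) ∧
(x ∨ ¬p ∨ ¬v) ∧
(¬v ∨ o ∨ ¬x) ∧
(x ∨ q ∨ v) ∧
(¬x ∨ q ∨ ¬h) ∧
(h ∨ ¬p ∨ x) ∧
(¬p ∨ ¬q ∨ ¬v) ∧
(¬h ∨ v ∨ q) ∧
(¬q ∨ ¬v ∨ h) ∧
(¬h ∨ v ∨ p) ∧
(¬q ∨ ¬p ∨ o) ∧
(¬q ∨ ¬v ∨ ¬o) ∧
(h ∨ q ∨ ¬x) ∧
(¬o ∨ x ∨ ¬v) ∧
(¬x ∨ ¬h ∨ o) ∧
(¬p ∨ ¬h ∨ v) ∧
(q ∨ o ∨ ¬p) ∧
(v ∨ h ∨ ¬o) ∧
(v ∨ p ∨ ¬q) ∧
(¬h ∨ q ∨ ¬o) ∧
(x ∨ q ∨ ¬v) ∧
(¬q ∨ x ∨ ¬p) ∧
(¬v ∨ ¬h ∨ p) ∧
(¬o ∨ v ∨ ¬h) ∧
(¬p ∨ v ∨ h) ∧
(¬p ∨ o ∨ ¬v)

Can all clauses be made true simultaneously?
No

No, the formula is not satisfiable.

No assignment of truth values to the variables can make all 36 clauses true simultaneously.

The formula is UNSAT (unsatisfiable).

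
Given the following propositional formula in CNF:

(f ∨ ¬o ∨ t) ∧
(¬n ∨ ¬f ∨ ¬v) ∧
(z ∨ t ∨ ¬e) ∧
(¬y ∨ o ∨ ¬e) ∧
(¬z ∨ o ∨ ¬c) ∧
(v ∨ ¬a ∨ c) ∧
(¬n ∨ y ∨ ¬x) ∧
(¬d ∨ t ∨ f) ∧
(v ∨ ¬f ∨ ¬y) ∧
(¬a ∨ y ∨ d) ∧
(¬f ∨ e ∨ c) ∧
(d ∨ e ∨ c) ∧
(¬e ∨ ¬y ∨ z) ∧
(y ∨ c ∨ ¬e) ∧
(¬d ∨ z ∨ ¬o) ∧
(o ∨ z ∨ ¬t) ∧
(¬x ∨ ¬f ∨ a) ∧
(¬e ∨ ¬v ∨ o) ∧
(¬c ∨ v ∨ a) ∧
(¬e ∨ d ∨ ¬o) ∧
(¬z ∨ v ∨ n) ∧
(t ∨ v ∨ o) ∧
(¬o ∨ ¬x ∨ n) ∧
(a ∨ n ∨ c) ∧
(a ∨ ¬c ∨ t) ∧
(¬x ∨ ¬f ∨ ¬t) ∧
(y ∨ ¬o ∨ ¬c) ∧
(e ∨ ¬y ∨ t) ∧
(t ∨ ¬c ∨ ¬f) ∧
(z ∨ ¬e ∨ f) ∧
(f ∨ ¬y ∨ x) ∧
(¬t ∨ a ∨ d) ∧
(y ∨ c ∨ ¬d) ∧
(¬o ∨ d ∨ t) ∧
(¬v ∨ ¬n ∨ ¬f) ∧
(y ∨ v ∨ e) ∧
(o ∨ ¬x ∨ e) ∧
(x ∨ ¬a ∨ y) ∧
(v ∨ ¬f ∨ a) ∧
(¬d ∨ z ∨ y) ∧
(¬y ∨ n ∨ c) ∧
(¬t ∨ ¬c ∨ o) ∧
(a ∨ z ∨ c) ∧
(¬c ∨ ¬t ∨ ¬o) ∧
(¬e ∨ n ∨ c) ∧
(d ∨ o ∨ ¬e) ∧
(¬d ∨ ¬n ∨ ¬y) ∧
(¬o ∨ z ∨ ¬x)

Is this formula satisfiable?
No

No, the formula is not satisfiable.

No assignment of truth values to the variables can make all 48 clauses true simultaneously.

The formula is UNSAT (unsatisfiable).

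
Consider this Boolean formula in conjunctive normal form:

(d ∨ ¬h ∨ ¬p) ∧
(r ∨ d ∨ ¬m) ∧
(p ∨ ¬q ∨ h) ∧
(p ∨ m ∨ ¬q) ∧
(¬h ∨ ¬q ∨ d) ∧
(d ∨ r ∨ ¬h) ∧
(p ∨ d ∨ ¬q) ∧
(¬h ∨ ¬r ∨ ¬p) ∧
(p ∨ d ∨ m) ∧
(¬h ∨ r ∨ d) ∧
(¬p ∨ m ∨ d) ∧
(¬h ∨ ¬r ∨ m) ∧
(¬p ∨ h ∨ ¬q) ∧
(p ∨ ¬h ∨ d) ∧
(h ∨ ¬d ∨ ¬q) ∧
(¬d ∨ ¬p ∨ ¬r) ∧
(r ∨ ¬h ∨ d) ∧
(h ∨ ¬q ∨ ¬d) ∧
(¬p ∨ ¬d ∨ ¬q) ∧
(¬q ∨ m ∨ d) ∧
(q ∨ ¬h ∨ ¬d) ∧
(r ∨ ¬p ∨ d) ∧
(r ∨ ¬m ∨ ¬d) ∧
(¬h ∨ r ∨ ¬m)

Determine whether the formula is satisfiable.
Yes

Yes, the formula is satisfiable.

One satisfying assignment is: h=False, p=False, d=True, q=False, r=False, m=False

Verification: With this assignment, all 24 clauses evaluate to true.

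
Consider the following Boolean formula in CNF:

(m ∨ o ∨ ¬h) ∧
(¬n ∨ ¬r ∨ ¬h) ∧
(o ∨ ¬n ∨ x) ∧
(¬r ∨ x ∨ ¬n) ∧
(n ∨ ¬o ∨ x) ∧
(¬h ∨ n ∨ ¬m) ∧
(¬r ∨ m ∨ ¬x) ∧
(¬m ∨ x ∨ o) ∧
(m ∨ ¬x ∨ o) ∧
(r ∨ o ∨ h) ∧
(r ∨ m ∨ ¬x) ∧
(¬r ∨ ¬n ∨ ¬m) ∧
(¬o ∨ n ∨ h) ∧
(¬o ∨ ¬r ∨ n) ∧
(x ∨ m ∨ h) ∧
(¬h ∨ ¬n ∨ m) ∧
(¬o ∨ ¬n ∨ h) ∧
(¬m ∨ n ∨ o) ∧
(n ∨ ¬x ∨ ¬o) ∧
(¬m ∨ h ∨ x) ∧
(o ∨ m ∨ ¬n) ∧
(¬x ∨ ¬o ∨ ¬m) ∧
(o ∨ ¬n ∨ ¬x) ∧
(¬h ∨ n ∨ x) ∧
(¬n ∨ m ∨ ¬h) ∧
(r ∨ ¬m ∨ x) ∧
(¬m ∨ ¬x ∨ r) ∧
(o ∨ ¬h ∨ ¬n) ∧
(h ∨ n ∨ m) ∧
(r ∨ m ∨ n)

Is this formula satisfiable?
No

No, the formula is not satisfiable.

No assignment of truth values to the variables can make all 30 clauses true simultaneously.

The formula is UNSAT (unsatisfiable).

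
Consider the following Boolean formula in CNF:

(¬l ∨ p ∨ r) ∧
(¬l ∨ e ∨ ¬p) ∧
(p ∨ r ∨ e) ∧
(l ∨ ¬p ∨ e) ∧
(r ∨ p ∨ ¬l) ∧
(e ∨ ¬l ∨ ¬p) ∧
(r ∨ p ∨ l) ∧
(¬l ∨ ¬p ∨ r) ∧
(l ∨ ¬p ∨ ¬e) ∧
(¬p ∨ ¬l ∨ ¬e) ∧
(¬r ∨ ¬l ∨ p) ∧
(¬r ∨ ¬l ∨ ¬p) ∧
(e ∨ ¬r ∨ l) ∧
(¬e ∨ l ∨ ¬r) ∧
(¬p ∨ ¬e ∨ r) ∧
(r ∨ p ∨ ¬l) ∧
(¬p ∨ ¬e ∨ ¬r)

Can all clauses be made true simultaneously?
No

No, the formula is not satisfiable.

No assignment of truth values to the variables can make all 17 clauses true simultaneously.

The formula is UNSAT (unsatisfiable).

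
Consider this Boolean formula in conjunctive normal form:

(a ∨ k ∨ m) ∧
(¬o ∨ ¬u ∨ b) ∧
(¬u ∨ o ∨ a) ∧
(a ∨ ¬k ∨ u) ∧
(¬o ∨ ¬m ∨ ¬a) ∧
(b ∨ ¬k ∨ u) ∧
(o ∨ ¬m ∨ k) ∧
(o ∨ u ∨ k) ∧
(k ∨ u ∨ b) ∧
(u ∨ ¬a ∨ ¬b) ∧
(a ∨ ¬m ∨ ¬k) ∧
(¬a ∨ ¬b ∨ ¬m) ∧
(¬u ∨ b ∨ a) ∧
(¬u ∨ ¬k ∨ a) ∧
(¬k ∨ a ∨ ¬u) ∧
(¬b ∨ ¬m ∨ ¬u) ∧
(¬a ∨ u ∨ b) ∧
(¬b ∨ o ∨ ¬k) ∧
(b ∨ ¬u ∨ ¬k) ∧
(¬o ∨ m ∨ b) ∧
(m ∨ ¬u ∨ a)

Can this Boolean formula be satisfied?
Yes

Yes, the formula is satisfiable.

One satisfying assignment is: o=True, u=False, b=True, m=True, k=False, a=False

Verification: With this assignment, all 21 clauses evaluate to true.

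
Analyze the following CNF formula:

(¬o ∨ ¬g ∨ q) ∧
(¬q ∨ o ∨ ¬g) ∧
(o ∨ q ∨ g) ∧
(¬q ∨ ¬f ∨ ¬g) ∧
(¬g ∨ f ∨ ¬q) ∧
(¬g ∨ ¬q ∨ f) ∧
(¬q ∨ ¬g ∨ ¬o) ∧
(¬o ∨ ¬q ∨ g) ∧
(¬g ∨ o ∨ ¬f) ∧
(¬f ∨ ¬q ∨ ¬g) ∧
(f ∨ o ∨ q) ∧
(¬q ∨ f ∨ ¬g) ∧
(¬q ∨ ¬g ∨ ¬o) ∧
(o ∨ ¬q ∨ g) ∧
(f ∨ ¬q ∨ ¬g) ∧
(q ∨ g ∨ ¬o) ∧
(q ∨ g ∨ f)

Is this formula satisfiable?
No

No, the formula is not satisfiable.

No assignment of truth values to the variables can make all 17 clauses true simultaneously.

The formula is UNSAT (unsatisfiable).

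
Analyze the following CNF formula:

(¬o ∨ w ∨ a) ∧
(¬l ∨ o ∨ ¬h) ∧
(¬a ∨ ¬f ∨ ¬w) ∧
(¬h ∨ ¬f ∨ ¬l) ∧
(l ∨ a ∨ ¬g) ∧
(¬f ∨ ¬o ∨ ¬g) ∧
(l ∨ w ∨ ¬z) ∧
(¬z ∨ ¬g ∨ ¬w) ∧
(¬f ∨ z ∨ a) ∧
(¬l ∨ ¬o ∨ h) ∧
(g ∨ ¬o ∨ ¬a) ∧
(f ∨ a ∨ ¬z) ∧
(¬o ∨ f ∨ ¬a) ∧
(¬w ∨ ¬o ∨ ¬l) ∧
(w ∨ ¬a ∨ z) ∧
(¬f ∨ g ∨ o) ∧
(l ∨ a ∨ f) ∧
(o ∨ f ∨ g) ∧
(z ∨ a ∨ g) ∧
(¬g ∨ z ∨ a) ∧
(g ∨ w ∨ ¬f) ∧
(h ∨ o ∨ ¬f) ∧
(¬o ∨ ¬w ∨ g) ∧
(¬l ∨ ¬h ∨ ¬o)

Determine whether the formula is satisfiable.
Yes

Yes, the formula is satisfiable.

One satisfying assignment is: z=False, f=False, w=True, g=True, h=False, a=True, o=False, l=False

Verification: With this assignment, all 24 clauses evaluate to true.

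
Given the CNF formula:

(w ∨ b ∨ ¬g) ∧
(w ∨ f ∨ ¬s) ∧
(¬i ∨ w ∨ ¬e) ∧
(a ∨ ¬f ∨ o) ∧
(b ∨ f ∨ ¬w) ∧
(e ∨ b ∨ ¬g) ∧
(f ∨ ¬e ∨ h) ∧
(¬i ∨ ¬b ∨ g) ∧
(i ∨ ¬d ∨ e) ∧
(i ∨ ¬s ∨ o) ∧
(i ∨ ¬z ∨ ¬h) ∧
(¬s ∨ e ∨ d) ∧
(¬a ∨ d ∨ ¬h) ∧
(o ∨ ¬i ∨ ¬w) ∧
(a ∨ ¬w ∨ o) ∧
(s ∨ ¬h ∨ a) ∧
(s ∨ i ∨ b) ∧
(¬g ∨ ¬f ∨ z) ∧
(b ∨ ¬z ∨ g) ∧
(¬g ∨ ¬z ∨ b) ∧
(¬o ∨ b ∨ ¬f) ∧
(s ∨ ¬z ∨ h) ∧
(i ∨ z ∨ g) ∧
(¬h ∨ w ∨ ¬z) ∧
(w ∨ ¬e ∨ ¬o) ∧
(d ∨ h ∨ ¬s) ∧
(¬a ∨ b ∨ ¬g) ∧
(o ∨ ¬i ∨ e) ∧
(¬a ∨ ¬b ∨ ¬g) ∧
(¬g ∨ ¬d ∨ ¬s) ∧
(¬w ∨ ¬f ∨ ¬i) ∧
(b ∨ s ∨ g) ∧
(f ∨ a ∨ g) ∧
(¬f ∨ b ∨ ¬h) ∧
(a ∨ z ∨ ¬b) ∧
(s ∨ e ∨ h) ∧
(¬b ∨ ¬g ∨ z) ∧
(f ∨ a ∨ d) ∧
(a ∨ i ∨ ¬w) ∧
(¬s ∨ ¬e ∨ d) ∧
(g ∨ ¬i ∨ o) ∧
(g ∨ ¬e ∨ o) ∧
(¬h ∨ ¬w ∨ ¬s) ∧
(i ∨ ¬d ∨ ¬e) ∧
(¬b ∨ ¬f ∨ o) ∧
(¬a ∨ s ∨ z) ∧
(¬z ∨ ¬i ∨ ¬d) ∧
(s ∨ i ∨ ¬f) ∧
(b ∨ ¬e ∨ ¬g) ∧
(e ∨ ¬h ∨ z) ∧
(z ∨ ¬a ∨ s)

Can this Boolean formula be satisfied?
No

No, the formula is not satisfiable.

No assignment of truth values to the variables can make all 51 clauses true simultaneously.

The formula is UNSAT (unsatisfiable).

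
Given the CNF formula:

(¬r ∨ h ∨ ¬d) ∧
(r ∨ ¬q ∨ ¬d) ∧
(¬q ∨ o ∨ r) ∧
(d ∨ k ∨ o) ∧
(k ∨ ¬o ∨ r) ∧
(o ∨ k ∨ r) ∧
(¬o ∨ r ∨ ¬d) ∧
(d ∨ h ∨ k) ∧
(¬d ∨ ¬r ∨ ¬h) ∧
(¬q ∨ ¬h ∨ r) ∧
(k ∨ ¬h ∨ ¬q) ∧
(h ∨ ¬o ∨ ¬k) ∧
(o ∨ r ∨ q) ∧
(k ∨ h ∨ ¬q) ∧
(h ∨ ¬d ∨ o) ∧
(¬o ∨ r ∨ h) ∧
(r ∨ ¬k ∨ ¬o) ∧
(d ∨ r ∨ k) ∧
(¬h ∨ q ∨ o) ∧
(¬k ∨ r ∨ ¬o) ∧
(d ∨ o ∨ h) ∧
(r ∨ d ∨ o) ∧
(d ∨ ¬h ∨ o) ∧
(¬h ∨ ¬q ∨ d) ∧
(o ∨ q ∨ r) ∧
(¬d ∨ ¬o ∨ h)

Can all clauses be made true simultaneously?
Yes

Yes, the formula is satisfiable.

One satisfying assignment is: o=True, k=True, d=False, q=False, h=True, r=True

Verification: With this assignment, all 26 clauses evaluate to true.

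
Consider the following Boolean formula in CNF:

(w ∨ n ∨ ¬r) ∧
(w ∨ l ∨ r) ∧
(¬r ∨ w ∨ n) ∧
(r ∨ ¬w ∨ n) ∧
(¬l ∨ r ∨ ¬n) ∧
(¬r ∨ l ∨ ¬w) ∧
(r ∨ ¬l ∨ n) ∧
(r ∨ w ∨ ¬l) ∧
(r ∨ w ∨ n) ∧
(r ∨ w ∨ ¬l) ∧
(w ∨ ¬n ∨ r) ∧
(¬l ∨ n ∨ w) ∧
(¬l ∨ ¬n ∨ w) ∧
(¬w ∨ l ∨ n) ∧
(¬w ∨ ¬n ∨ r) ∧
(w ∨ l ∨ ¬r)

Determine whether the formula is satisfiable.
Yes

Yes, the formula is satisfiable.

One satisfying assignment is: n=False, w=True, r=True, l=True

Verification: With this assignment, all 16 clauses evaluate to true.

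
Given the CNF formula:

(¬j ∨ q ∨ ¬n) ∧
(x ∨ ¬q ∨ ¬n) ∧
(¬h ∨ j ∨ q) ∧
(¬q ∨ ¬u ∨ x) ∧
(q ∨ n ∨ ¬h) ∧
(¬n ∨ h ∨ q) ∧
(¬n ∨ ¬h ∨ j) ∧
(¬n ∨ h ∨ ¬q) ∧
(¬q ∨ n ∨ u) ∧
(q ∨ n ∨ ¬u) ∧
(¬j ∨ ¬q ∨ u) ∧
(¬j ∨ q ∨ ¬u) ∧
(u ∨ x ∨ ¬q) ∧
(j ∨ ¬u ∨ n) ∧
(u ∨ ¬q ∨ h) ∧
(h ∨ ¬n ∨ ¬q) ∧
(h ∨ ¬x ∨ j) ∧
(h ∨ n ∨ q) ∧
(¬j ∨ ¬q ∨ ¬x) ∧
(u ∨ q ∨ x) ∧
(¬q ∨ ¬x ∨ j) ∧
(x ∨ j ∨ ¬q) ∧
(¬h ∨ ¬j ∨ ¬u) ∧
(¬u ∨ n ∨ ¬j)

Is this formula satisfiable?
No

No, the formula is not satisfiable.

No assignment of truth values to the variables can make all 24 clauses true simultaneously.

The formula is UNSAT (unsatisfiable).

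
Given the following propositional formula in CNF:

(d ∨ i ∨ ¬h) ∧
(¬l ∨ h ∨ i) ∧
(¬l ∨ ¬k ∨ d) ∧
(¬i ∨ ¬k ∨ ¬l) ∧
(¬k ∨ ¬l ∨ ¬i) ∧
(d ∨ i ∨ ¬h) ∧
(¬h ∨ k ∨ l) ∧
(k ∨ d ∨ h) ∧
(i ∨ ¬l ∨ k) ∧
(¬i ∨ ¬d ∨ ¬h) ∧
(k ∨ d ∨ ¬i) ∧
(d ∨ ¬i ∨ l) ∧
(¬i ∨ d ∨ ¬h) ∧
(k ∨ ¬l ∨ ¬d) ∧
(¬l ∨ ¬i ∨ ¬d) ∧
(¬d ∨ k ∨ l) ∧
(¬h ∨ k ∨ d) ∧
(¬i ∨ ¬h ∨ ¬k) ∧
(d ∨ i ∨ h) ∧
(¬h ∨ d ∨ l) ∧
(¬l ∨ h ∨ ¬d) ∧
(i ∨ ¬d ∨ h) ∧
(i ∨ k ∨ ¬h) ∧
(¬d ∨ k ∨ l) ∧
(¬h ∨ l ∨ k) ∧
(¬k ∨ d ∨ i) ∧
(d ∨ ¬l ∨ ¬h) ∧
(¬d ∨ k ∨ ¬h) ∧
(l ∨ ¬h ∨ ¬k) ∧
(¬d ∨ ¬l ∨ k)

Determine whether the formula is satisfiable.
Yes

Yes, the formula is satisfiable.

One satisfying assignment is: l=False, h=False, k=True, i=True, d=True

Verification: With this assignment, all 30 clauses evaluate to true.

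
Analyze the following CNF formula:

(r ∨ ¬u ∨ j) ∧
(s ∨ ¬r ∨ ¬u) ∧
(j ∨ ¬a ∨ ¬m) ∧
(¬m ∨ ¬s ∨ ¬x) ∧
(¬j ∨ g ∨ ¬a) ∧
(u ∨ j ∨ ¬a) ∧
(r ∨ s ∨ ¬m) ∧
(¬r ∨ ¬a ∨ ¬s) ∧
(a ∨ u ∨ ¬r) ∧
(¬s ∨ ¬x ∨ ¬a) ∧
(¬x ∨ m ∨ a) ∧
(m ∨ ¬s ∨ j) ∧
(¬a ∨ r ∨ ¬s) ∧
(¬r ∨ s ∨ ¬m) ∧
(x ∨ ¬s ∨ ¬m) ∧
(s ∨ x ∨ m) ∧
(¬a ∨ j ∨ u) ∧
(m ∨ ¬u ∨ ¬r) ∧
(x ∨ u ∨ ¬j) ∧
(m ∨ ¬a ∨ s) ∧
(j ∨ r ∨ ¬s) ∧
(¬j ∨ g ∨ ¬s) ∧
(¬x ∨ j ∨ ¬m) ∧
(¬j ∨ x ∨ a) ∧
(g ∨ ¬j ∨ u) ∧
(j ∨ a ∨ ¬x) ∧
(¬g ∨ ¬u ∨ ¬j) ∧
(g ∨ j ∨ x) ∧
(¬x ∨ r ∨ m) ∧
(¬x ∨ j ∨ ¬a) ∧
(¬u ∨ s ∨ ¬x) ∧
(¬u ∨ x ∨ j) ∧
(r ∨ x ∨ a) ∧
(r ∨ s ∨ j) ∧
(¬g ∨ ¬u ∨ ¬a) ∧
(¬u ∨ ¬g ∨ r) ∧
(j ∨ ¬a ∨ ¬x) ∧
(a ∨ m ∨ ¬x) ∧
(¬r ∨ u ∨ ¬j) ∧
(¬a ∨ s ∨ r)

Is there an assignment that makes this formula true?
No

No, the formula is not satisfiable.

No assignment of truth values to the variables can make all 40 clauses true simultaneously.

The formula is UNSAT (unsatisfiable).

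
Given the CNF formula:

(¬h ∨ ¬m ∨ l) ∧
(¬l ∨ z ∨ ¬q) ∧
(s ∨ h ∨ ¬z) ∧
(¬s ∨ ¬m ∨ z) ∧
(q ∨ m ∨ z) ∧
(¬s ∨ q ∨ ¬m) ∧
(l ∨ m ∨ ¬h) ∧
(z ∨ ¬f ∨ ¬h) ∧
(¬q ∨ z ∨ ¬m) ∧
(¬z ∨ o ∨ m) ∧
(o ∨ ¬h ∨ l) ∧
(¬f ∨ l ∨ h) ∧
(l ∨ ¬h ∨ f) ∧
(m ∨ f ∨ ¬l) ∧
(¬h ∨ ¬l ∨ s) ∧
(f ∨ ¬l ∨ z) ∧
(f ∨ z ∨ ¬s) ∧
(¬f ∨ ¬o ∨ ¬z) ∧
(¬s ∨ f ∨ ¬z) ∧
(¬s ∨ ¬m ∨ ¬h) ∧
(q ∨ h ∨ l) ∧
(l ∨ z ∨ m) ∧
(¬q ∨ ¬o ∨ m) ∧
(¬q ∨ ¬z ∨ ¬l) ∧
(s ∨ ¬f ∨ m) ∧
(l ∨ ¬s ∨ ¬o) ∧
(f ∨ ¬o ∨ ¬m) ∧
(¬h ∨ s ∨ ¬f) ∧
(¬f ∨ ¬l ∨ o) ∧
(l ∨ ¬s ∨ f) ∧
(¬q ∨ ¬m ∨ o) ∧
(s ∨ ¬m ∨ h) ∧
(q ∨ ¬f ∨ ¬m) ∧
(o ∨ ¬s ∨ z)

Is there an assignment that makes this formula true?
No

No, the formula is not satisfiable.

No assignment of truth values to the variables can make all 34 clauses true simultaneously.

The formula is UNSAT (unsatisfiable).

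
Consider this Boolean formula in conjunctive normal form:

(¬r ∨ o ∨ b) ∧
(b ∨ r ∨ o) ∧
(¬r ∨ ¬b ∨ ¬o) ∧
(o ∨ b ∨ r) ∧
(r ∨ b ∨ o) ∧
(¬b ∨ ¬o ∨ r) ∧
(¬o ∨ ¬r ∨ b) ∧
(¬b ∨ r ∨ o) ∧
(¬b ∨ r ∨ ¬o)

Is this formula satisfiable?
Yes

Yes, the formula is satisfiable.

One satisfying assignment is: r=False, b=False, o=True

Verification: With this assignment, all 9 clauses evaluate to true.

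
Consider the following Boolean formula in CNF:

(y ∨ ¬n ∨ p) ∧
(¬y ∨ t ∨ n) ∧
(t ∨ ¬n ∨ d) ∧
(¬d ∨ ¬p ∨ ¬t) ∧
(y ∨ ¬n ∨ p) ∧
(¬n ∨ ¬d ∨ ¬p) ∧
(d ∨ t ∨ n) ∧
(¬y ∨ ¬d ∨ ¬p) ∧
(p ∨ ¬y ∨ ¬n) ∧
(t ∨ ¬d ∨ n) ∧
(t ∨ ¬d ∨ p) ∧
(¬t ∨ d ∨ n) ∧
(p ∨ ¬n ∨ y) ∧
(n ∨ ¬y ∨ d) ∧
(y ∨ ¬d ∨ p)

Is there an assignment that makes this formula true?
Yes

Yes, the formula is satisfiable.

One satisfying assignment is: y=False, d=False, p=True, n=True, t=True

Verification: With this assignment, all 15 clauses evaluate to true.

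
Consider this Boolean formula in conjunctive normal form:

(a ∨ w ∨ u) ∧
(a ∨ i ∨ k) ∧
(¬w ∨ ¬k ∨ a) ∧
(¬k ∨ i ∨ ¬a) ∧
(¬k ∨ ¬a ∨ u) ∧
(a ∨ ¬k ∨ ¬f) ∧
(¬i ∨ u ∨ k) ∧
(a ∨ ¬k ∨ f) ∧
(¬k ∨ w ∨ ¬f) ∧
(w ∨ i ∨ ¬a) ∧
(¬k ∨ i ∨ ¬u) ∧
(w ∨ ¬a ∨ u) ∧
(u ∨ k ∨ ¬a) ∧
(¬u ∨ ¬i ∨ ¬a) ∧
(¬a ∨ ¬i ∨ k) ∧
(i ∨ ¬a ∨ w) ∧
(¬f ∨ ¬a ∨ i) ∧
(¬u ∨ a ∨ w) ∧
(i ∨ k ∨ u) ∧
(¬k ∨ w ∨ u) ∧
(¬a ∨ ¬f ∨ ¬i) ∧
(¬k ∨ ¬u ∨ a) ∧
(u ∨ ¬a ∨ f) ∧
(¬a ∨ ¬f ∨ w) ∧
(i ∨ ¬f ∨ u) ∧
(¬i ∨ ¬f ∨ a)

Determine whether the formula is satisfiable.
Yes

Yes, the formula is satisfiable.

One satisfying assignment is: i=False, k=False, u=True, a=True, w=True, f=False

Verification: With this assignment, all 26 clauses evaluate to true.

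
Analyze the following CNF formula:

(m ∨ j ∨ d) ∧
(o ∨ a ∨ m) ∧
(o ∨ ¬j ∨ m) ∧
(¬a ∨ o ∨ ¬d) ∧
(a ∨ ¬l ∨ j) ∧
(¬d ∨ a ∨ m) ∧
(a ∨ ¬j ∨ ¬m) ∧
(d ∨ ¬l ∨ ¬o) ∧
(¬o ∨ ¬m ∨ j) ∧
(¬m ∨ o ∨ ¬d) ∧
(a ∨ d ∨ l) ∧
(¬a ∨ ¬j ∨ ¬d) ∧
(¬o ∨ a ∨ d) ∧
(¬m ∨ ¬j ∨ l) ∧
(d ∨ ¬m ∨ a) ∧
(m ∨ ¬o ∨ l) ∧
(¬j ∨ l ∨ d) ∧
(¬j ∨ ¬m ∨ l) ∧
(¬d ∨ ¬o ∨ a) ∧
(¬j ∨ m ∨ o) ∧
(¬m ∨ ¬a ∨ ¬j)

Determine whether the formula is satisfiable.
Yes

Yes, the formula is satisfiable.

One satisfying assignment is: d=False, a=True, m=True, j=False, o=False, l=False

Verification: With this assignment, all 21 clauses evaluate to true.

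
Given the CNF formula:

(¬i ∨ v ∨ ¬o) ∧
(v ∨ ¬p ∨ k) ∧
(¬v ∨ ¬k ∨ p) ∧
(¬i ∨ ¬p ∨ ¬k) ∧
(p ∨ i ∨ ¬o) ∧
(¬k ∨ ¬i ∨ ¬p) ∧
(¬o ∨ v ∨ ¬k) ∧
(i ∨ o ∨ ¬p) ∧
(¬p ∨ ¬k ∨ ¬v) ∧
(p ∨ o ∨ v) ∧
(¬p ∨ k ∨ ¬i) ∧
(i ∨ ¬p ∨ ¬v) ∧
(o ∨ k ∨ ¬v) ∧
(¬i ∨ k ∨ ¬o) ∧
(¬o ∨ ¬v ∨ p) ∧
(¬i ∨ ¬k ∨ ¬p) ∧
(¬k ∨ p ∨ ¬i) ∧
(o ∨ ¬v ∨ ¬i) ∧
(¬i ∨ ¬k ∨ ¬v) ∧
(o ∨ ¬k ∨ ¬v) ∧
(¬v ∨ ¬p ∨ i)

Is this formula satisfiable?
No

No, the formula is not satisfiable.

No assignment of truth values to the variables can make all 21 clauses true simultaneously.

The formula is UNSAT (unsatisfiable).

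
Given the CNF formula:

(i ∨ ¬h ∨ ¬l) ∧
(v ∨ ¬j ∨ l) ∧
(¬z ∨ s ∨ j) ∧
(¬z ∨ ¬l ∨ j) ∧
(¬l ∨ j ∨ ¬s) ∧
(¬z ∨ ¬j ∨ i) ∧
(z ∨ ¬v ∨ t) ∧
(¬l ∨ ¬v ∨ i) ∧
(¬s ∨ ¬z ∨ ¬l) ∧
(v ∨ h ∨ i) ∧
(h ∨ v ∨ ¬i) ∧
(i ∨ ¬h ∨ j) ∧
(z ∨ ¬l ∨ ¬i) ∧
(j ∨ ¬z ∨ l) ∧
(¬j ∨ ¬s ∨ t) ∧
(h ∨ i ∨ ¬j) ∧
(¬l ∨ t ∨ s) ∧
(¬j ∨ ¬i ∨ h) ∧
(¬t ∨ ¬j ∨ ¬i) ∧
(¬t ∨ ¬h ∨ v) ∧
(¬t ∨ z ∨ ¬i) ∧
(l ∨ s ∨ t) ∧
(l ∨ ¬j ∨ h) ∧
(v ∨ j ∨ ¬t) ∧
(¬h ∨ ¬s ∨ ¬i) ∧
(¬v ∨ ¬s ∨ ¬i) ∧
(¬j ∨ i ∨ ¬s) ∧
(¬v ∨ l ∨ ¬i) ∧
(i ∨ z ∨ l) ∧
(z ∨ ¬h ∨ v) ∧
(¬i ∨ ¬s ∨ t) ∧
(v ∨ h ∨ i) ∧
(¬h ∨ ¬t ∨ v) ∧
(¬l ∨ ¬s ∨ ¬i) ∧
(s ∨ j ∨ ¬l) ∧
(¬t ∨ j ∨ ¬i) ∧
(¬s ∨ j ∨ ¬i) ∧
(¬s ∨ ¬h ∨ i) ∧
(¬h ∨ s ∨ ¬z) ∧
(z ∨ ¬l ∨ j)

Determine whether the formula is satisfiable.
No

No, the formula is not satisfiable.

No assignment of truth values to the variables can make all 40 clauses true simultaneously.

The formula is UNSAT (unsatisfiable).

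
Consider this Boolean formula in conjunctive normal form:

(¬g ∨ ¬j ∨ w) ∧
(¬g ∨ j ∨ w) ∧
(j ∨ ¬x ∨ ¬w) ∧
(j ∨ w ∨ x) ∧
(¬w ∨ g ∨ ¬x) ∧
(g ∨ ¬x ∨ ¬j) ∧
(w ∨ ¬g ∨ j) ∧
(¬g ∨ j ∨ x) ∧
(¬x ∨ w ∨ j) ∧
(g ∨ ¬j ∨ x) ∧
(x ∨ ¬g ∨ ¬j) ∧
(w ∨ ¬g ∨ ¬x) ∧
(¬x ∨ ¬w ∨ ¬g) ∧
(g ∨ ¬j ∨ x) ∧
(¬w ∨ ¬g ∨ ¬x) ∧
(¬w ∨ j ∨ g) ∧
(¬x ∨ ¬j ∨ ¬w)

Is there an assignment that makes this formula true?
No

No, the formula is not satisfiable.

No assignment of truth values to the variables can make all 17 clauses true simultaneously.

The formula is UNSAT (unsatisfiable).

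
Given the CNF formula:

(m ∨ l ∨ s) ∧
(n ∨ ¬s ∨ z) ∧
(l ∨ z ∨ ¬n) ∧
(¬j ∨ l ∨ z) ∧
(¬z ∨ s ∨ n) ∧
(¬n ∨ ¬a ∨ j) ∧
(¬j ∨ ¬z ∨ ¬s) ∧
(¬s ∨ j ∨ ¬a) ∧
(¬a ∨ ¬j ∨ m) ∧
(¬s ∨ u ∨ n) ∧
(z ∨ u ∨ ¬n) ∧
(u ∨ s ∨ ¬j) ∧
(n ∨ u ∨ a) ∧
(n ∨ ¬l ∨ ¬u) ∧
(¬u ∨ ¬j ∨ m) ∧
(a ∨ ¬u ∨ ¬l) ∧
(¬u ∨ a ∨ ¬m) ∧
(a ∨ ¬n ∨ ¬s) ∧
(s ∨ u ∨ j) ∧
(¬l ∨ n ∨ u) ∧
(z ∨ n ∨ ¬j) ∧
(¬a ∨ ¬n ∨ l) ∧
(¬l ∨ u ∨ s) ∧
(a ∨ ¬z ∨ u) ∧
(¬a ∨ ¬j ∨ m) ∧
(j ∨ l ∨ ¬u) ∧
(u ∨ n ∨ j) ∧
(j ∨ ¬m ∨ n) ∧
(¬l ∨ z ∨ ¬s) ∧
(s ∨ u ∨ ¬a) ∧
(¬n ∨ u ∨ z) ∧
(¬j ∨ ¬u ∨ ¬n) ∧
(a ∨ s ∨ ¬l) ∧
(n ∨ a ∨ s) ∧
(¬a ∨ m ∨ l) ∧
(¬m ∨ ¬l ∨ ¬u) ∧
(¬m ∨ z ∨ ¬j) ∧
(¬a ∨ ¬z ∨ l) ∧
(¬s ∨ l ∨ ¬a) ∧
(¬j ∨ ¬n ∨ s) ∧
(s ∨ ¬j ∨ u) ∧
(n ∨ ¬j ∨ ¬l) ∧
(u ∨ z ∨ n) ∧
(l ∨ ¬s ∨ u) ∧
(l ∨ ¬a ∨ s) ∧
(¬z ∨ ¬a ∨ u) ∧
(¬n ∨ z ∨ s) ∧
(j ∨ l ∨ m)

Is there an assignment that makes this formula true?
No

No, the formula is not satisfiable.

No assignment of truth values to the variables can make all 48 clauses true simultaneously.

The formula is UNSAT (unsatisfiable).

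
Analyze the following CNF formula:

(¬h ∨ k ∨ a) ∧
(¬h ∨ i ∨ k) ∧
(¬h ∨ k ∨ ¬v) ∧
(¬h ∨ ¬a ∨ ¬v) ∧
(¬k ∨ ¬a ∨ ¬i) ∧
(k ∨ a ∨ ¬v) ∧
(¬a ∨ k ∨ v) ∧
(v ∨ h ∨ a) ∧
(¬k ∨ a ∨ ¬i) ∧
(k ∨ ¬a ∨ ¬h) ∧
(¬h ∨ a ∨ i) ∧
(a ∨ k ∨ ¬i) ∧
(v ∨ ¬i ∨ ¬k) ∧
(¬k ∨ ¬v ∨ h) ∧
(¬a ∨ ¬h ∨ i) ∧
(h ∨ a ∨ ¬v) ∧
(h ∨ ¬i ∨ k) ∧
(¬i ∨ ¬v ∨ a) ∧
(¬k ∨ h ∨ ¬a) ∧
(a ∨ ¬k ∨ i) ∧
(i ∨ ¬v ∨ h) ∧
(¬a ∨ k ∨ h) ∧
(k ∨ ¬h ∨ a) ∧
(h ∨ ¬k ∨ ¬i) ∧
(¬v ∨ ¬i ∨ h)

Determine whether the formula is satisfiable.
No

No, the formula is not satisfiable.

No assignment of truth values to the variables can make all 25 clauses true simultaneously.

The formula is UNSAT (unsatisfiable).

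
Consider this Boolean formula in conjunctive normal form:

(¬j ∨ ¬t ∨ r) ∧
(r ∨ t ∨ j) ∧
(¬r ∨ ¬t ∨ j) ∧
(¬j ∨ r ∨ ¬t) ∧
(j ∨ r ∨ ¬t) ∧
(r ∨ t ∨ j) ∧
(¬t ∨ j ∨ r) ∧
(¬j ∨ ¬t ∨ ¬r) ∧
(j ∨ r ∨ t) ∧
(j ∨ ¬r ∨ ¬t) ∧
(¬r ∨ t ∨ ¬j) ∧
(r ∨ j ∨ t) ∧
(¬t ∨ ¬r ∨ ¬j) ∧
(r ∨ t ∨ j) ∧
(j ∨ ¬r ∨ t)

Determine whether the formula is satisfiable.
Yes

Yes, the formula is satisfiable.

One satisfying assignment is: t=False, r=False, j=True

Verification: With this assignment, all 15 clauses evaluate to true.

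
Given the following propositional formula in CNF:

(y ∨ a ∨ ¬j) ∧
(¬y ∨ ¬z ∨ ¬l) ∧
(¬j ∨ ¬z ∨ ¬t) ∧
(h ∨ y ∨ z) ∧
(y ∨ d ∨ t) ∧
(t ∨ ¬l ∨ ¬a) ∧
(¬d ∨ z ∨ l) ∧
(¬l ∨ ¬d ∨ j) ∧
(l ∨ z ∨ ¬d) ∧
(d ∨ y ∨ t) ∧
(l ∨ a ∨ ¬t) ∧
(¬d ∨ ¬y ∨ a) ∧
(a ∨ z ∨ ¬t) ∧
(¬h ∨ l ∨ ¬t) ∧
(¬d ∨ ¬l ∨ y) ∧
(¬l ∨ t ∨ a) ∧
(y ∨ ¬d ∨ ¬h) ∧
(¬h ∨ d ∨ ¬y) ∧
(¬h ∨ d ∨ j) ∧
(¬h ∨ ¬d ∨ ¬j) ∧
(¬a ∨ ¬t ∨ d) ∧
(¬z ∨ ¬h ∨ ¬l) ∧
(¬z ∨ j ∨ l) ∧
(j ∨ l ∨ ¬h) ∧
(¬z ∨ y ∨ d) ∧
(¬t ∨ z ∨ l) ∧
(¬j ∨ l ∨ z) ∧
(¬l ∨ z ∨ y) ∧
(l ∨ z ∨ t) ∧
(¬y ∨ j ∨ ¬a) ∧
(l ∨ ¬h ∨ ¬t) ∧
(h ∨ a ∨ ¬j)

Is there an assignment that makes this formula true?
Yes

Yes, the formula is satisfiable.

One satisfying assignment is: a=True, h=False, t=False, z=True, d=True, l=False, y=False, j=True

Verification: With this assignment, all 32 clauses evaluate to true.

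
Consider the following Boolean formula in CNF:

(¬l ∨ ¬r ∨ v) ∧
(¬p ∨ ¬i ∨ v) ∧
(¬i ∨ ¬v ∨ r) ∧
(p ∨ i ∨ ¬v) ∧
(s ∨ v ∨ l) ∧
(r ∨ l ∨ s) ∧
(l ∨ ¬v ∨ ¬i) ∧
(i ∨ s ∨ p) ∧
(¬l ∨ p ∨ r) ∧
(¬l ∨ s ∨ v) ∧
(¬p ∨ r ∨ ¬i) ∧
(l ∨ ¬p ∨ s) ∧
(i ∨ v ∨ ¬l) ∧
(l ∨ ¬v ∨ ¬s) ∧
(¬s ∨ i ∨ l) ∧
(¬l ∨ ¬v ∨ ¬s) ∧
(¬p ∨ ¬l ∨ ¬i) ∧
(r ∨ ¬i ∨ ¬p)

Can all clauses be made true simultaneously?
Yes

Yes, the formula is satisfiable.

One satisfying assignment is: s=False, l=True, p=True, r=False, i=False, v=True

Verification: With this assignment, all 18 clauses evaluate to true.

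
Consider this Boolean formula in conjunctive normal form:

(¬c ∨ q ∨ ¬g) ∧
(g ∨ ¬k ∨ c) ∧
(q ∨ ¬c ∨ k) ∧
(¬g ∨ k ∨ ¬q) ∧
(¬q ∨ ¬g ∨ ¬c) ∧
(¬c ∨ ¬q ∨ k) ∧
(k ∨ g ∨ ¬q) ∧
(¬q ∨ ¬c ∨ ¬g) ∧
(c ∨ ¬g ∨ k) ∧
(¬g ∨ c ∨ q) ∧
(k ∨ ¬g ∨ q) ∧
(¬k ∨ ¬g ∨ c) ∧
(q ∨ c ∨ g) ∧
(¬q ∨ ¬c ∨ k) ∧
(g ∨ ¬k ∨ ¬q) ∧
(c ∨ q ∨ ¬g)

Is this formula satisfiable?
Yes

Yes, the formula is satisfiable.

One satisfying assignment is: q=False, c=True, g=False, k=True

Verification: With this assignment, all 16 clauses evaluate to true.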